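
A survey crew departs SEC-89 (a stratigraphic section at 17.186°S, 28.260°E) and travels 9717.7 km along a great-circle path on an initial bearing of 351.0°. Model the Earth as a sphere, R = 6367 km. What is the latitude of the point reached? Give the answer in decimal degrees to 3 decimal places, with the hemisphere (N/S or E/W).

68.357°N

δ = d/R = 9717.7/6367 = 1.526260 rad
φ₂ = arcsin(sin φ₁ cos δ + cos φ₁ sin δ cos θ)
   = arcsin(-0.29547·0.04452 + 0.95535·0.99901·0.98769) = 68.35672°
λ₂ = λ₁ + atan2(sin θ sin δ cos φ₁, cos δ − sin φ₁ sin φ₂) = 3.19032°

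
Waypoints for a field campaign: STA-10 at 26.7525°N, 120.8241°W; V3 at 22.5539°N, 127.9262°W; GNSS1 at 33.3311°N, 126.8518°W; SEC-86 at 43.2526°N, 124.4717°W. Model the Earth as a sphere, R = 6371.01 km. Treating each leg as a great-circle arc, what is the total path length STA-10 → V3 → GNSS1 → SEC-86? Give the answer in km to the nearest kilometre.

3181 km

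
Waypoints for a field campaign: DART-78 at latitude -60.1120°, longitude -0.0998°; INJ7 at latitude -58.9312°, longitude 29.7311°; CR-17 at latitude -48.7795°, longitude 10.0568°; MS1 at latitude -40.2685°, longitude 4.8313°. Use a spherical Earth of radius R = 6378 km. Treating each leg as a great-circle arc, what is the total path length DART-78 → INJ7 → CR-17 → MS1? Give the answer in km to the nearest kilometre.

4413 km

DART-78→INJ7: c = 0.262619 rad, d = 1674.98 km
INJ7→CR-17: c = 0.267283 rad, d = 1704.73 km
CR-17→MS1: c = 0.162055 rad, d = 1033.59 km
Total = 1674.98 + 1704.73 + 1033.59 = 4413.30 km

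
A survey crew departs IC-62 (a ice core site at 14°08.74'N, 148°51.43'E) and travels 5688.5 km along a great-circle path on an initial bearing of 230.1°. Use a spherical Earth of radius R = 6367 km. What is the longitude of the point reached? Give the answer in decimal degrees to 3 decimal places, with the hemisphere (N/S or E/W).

109.539°E

IC-62: φ = +14.14567°, λ = +148.85717°
δ = d/R = 5688.5/6367 = 0.893435 rad
φ₂ = arcsin(sin φ₁ cos δ + cos φ₁ sin δ cos θ)
   = arcsin(0.24439·0.62674 + 0.96968·0.77923·-0.64145) = -19.36060°
λ₂ = λ₁ + atan2(sin θ sin δ cos φ₁, cos δ − sin φ₁ sin φ₂) = 109.53882°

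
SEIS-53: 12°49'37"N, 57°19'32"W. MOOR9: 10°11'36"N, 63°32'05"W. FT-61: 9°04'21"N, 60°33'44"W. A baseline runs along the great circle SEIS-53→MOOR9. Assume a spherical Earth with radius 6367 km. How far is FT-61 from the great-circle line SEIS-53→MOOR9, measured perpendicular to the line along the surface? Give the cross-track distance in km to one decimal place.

245.1 km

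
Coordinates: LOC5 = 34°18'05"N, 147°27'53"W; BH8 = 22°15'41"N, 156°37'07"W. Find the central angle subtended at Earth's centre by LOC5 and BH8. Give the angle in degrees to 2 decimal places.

14.47°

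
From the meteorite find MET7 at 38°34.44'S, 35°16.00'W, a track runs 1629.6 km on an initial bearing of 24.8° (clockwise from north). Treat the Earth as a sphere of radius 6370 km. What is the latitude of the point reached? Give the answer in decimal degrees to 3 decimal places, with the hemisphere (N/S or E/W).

MET7: φ = -38.57400°, λ = -35.26667°
δ = d/R = 1629.6/6370 = 0.255824 rad
φ₂ = arcsin(sin φ₁ cos δ + cos φ₁ sin δ cos θ)
   = arcsin(-0.62352·0.96746 + 0.78180·0.25304·0.90778) = -25.06505°
λ₂ = λ₁ + atan2(sin θ sin δ cos φ₁, cos δ − sin φ₁ sin φ₂) = -28.53764°

25.065°S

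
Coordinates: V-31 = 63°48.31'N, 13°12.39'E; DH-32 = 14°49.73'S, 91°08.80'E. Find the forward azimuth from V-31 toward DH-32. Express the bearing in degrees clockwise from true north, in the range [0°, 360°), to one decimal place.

107.3°

V-31: φ = +63.80517°, λ = +13.20650°
DH-32: φ = -14.82883°, λ = +91.14667°
Δλ = 77.9402°
y = sin Δλ · cos φ₂ = 0.945360
x = cos φ₁ sin φ₂ − sin φ₁ cos φ₂ cos Δλ = -0.294206
θ = atan2(y, x) = 107.2867° → 107.2867° (mod 360°)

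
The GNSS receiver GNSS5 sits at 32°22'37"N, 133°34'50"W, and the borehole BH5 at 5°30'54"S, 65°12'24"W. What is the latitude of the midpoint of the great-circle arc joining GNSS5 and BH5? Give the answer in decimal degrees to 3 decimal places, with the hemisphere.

16.079°N

GNSS5: φ = +32.37694°, λ = -133.58056°
BH5: φ = -5.51500°, λ = -65.20667°
Bx = cos φ₂ cos Δλ = 0.366842,  By = cos φ₂ sin Δλ = 0.925306
φₘ = atan2(sin φ₁ + sin φ₂, √((cos φ₁ + Bx)² + By²)) = 16.07916°
λₘ = λ₁ + atan2(By, cos φ₁ + Bx) = -96.20650°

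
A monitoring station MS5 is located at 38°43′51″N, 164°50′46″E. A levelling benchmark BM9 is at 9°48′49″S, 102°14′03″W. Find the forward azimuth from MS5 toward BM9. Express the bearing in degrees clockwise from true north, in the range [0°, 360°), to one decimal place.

95.9°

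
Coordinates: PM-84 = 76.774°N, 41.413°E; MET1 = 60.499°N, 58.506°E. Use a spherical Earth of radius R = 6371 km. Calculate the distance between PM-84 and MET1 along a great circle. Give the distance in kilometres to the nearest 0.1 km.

1919.6 km

Δφ = -16.2750°,  Δλ = 17.0930°
a = sin²(Δφ/2) + cos φ₁ cos φ₂ sin²(Δλ/2) = 0.022524
c = 2·arcsin(√a) = 0.301301 rad = 17.2633°
d = R·c = 6371 × 0.301301 = 1919.6 km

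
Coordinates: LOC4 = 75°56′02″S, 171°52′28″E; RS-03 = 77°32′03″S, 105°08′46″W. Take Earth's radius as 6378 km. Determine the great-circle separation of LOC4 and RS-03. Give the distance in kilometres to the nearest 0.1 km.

1951.4 km

LOC4: φ = -75.93389°, λ = +171.87444°
RS-03: φ = -77.53417°, λ = -105.14611°
Δφ = -1.6003°,  Δλ = 82.9794°
a = sin²(Δφ/2) + cos φ₁ cos φ₂ sin²(Δλ/2) = 0.023220
c = 2·arcsin(√a) = 0.305954 rad = 17.5299°
d = R·c = 6378 × 0.305954 = 1951.4 km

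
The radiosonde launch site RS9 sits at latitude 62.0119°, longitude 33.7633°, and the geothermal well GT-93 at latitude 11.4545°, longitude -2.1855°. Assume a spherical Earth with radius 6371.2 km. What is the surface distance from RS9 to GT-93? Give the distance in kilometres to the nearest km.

6315 km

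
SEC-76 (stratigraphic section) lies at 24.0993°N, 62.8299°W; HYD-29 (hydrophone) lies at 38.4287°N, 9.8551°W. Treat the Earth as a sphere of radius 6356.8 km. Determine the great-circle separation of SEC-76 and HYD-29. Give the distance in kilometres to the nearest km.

Δφ = 14.3294°,  Δλ = 52.9748°
a = sin²(Δφ/2) + cos φ₁ cos φ₂ sin²(Δλ/2) = 0.157801
c = 2·arcsin(√a) = 0.817020 rad = 46.8118°
d = R·c = 6356.8 × 0.817020 = 5193.6 km

5194 km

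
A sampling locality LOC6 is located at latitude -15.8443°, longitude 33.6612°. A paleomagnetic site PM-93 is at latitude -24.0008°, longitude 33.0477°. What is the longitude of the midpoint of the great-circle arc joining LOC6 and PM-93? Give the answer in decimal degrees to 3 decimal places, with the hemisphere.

33.362°E

Bx = cos φ₂ cos Δλ = 0.913487,  By = cos φ₂ sin Δλ = -0.009782
φₘ = atan2(sin φ₁ + sin φ₂, √((cos φ₁ + Bx)² + By²)) = -19.92281°
λₘ = λ₁ + atan2(By, cos φ₁ + Bx) = 33.36238°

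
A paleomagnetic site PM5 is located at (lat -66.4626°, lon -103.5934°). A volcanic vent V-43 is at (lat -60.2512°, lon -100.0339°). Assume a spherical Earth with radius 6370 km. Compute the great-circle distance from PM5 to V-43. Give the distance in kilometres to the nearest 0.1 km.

712.7 km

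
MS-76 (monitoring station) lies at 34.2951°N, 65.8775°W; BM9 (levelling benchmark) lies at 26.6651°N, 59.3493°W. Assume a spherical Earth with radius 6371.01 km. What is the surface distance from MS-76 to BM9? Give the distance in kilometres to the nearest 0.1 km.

1053.5 km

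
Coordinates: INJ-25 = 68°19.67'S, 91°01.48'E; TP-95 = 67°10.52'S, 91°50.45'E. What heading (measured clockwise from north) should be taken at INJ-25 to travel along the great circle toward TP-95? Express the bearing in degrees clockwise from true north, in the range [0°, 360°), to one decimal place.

15.4°

INJ-25: φ = -68.32783°, λ = +91.02467°
TP-95: φ = -67.17533°, λ = +91.84083°
Δλ = 0.8162°
y = sin Δλ · cos φ₂ = 0.005526
x = cos φ₁ sin φ₂ − sin φ₁ cos φ₂ cos Δλ = 0.020077
θ = atan2(y, x) = 15.3879° → 15.3879° (mod 360°)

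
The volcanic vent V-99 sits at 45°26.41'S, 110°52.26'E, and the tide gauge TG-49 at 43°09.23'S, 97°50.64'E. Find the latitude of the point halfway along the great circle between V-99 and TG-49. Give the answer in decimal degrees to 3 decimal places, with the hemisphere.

44.482°S

V-99: φ = -45.44017°, λ = +110.87100°
TG-49: φ = -43.15383°, λ = +97.84400°
Bx = cos φ₂ cos Δλ = 0.710745,  By = cos φ₂ sin Δλ = -0.164441
φₘ = atan2(sin φ₁ + sin φ₂, √((cos φ₁ + Bx)² + By²)) = -44.48240°
λₘ = λ₁ + atan2(By, cos φ₁ + Bx) = 104.23013°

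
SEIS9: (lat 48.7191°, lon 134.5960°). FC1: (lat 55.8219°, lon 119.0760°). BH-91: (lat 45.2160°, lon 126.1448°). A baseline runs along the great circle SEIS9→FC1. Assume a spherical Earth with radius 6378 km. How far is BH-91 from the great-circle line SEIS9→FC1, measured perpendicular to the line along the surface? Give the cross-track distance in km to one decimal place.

709.0 km

δ₁₃ = central angle SEIS9→BH-91 = 0.117669 rad  (haversine)
θ₁₃ = bearing SEIS9→BH-91 = 241.868°,  θ₁₂ = bearing SEIS9→FC1 = 312.769°
dₓₜ = R·arcsin(sin δ₁₃ · sin(θ₁₃ − θ₁₂)) = 6378·arcsin(0.11740·sin(-70.902°)) = -709.011 km
|dₓₜ| = 709.011 km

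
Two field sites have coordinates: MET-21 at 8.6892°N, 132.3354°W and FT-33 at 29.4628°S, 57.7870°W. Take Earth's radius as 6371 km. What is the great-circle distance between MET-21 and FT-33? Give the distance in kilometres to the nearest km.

9016 km

Δφ = -38.1520°,  Δλ = 74.5484°
a = sin²(Δφ/2) + cos φ₁ cos φ₂ sin²(Δλ/2) = 0.422500
c = 2·arcsin(√a) = 1.415170 rad = 81.0832°
d = R·c = 6371 × 1.415170 = 9016.0 km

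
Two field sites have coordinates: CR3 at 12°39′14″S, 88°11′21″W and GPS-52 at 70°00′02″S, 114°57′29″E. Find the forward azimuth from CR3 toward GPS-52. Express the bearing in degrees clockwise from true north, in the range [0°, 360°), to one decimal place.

187.8°

CR3: φ = -12.65389°, λ = -88.18917°
GPS-52: φ = -70.00056°, λ = +114.95806°
Δλ = -156.8528°
y = sin Δλ · cos φ₂ = -0.134443
x = cos φ₁ sin φ₂ − sin φ₁ cos φ₂ cos Δλ = -0.985762
θ = atan2(y, x) = -172.2336° → 187.7664° (mod 360°)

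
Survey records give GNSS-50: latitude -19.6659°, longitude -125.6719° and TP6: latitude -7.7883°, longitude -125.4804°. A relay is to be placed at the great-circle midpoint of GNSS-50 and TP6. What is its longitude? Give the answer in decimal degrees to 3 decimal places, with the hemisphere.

125.574°W

Bx = cos φ₂ cos Δλ = 0.990770,  By = cos φ₂ sin Δλ = 0.003311
φₘ = atan2(sin φ₁ + sin φ₂, √((cos φ₁ + Bx)² + By²)) = -13.72712°
λₘ = λ₁ + atan2(By, cos φ₁ + Bx) = -125.57372°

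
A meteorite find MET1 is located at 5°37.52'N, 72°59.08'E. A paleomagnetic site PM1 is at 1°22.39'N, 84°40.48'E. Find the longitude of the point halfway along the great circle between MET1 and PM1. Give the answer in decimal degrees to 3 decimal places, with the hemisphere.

MET1: φ = +5.62533°, λ = +72.98467°
PM1: φ = +1.37317°, λ = +84.67467°
Bx = cos φ₂ cos Δλ = 0.978977,  By = cos φ₂ sin Δλ = 0.202558
φₘ = atan2(sin φ₁ + sin φ₂, √((cos φ₁ + Bx)² + By²)) = 3.51749°
λₘ = λ₁ + atan2(By, cos φ₁ + Bx) = 78.84298°

78.843°E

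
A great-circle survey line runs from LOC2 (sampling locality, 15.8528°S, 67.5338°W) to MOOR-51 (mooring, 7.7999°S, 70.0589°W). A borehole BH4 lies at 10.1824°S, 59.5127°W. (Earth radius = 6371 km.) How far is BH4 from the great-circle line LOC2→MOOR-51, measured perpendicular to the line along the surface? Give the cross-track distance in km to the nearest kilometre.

1022 km

δ₁₃ = central angle LOC2→BH4 = 0.168462 rad  (haversine)
θ₁₃ = bearing LOC2→BH4 = 54.998°,  θ₁₂ = bearing LOC2→MOOR-51 = 342.663°
dₓₜ = R·arcsin(sin δ₁₃ · sin(θ₁₃ − θ₁₂)) = 6371·arcsin(0.16767·sin(-287.666°)) = 1022.210 km
|dₓₜ| = 1022.210 km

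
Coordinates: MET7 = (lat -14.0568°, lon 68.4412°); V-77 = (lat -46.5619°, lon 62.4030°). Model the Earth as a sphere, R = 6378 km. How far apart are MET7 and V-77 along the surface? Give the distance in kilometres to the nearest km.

Δφ = -32.5051°,  Δλ = -6.0382°
a = sin²(Δφ/2) + cos φ₁ cos φ₂ sin²(Δλ/2) = 0.080178
c = 2·arcsin(√a) = 0.574170 rad = 32.8975°
d = R·c = 6378 × 0.574170 = 3662.1 km

3662 km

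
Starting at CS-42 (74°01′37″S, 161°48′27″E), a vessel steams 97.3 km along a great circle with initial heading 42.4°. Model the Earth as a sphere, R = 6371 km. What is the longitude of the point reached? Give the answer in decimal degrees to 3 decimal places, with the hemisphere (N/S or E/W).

163.870°E

CS-42: φ = -74.02694°, λ = +161.80750°
δ = d/R = 97.3/6371 = 0.015272 rad
φ₂ = arcsin(sin φ₁ cos δ + cos φ₁ sin δ cos θ)
   = arcsin(-0.96139·0.99988 + 0.27519·0.01527·0.73846) = -73.37057°
λ₂ = λ₁ + atan2(sin θ sin δ cos φ₁, cos δ − sin φ₁ sin φ₂) = 163.86965°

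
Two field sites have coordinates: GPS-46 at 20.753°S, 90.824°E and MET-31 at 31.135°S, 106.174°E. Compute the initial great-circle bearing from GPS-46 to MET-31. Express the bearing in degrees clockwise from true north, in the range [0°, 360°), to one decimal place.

Δλ = 15.3500°
y = sin Δλ · cos φ₂ = 0.226583
x = cos φ₁ sin φ₂ − sin φ₁ cos φ₂ cos Δλ = -0.191030
θ = atan2(y, x) = 130.1339° → 130.1339° (mod 360°)

130.1°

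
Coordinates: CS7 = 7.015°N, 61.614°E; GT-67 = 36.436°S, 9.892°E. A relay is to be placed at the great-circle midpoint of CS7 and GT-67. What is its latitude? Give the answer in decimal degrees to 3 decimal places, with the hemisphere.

Bx = cos φ₂ cos Δλ = 0.498383,  By = cos φ₂ sin Δλ = -0.631560
φₘ = atan2(sin φ₁ + sin φ₂, √((cos φ₁ + Bx)² + By²)) = -16.24532°
λₘ = λ₁ + atan2(By, cos φ₁ + Bx) = 38.65595°

16.245°S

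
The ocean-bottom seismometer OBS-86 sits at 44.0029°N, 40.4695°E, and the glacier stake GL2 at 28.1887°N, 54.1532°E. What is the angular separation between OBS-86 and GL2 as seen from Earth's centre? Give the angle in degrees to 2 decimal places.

19.24°

Δφ = -15.8142°,  Δλ = 13.6837°
a = sin²(Δφ/2) + cos φ₁ cos φ₂ sin²(Δλ/2) = 0.027922
c = 2·arcsin(√a) = 0.335774 rad = 19.2384°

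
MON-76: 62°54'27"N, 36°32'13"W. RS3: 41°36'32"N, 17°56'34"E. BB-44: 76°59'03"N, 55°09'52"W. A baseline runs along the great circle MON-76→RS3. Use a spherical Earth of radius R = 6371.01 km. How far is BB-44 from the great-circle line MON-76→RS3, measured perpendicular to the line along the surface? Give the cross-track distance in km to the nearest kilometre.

MON-76: φ = +62.90750°, λ = -36.53694°
RS3: φ = +41.60889°, λ = +17.94278°
BB-44: φ = +76.98417°, λ = -55.16444°
δ₁₃ = central angle MON-76→BB-44 = 0.266882 rad  (haversine)
θ₁₃ = bearing MON-76→BB-44 = 344.170°,  θ₁₂ = bearing MON-76→RS3 = 97.888°
dₓₜ = R·arcsin(sin δ₁₃ · sin(θ₁₃ − θ₁₂)) = 6371.01·arcsin(0.26372·sin(246.282°)) = -1553.635 km
|dₓₜ| = 1553.635 km

1554 km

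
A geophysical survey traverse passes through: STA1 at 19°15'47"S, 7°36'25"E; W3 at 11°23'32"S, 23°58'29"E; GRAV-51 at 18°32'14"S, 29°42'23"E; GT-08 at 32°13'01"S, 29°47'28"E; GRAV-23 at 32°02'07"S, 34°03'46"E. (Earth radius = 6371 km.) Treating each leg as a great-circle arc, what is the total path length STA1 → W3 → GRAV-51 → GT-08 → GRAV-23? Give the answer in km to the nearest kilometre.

4888 km

STA1: φ = -19.26306°, λ = +7.60694°
W3: φ = -11.39222°, λ = +23.97472°
GRAV-51: φ = -18.53722°, λ = +29.70639°
GT-08: φ = -32.21694°, λ = +29.79111°
GRAV-23: φ = -32.03528°, λ = +34.06278°
STA1→W3: c = 0.307561 rad, d = 1959.47 km
W3→GRAV-51: c = 0.157721 rad, d = 1004.84 km
GRAV-51→GT-08: c = 0.238760 rad, d = 1521.14 km
GT-08→GRAV-23: c = 0.063214 rad, d = 402.74 km
Total = 1959.47 + 1004.84 + 1521.14 + 402.74 = 4888.19 km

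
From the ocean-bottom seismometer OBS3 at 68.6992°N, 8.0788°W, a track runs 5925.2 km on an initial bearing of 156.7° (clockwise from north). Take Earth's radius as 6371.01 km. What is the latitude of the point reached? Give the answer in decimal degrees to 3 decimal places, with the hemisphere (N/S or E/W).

16.829°N

δ = d/R = 5925.2/6371.01 = 0.930025 rad
φ₂ = arcsin(sin φ₁ cos δ + cos φ₁ sin δ cos θ)
   = arcsin(0.93169·0.59781 + 0.36326·0.80164·-0.91845) = 16.82912°
λ₂ = λ₁ + atan2(sin θ sin δ cos φ₁, cos δ − sin φ₁ sin φ₂) = 11.26712°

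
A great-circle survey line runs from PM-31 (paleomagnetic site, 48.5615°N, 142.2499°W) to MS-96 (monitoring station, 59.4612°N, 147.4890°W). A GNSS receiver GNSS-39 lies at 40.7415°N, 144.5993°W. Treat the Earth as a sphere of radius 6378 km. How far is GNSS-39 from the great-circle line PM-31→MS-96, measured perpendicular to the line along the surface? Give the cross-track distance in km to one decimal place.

δ₁₃ = central angle PM-31→GNSS-39 = 0.139548 rad  (haversine)
θ₁₃ = bearing PM-31→GNSS-39 = 192.902°,  θ₁₂ = bearing PM-31→MS-96 = 346.324°
dₓₜ = R·arcsin(sin δ₁₃ · sin(θ₁₃ − θ₁₂)) = 6378·arcsin(0.13910·sin(-153.422°)) = -397.186 km
|dₓₜ| = 397.186 km

397.2 km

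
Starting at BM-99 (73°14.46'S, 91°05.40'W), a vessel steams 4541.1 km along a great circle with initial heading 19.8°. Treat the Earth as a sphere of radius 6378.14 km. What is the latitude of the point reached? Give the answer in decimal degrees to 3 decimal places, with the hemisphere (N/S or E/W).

BM-99: φ = -73.24100°, λ = -91.09000°
δ = d/R = 4541.1/6378.14 = 0.711979 rad
φ₂ = arcsin(sin φ₁ cos δ + cos φ₁ sin δ cos θ)
   = arcsin(-0.95753·0.75707 + 0.28835·0.65333·0.94088) = -33.20702°
λ₂ = λ₁ + atan2(sin θ sin δ cos φ₁, cos δ − sin φ₁ sin φ₂) = -75.75259°

33.207°S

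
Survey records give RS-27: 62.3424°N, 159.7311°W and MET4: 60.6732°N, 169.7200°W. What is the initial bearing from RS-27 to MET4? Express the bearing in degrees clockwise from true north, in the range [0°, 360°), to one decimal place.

Δλ = -9.9889°
y = sin Δλ · cos φ₂ = -0.084958
x = cos φ₁ sin φ₂ − sin φ₁ cos φ₂ cos Δλ = -0.022553
θ = atan2(y, x) = -104.8667° → 255.1333° (mod 360°)

255.1°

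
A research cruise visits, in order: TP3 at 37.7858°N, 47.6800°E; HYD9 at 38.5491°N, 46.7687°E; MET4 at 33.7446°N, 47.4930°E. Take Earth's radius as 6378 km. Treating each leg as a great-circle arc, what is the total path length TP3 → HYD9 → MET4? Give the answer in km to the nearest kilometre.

TP3→HYD9: c = 0.018271 rad, d = 116.53 km
HYD9→MET4: c = 0.084472 rad, d = 538.77 km
Total = 116.53 + 538.77 = 655.30 km

655 km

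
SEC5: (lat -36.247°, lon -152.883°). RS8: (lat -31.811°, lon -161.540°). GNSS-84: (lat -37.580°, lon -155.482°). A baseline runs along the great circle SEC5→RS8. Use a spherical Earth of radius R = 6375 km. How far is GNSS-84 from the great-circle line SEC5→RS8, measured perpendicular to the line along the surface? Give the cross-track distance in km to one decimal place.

244.1 km

δ₁₃ = central angle SEC5→GNSS-84 = 0.043086 rad  (haversine)
θ₁₃ = bearing SEC5→GNSS-84 = 236.545°,  θ₁₂ = bearing SEC5→RS8 = 299.246°
dₓₜ = R·arcsin(sin δ₁₃ · sin(θ₁₃ − θ₁₂)) = 6375·arcsin(0.04307·sin(-62.701°)) = -244.066 km
|dₓₜ| = 244.066 km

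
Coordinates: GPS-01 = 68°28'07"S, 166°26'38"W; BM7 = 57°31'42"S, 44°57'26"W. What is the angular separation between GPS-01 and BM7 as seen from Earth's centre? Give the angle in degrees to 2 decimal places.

47.01°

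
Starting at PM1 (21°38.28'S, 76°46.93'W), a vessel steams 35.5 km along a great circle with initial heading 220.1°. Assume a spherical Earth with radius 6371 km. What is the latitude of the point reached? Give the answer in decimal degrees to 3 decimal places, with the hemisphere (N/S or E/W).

PM1: φ = -21.63800°, λ = -76.78217°
δ = d/R = 35.5/6371 = 0.005572 rad
φ₂ = arcsin(sin φ₁ cos δ + cos φ₁ sin δ cos θ)
   = arcsin(-0.36874·0.99998 + 0.92953·0.00557·-0.76492) = -21.88206°
λ₂ = λ₁ + atan2(sin θ sin δ cos φ₁, cos δ − sin φ₁ sin φ₂) = -77.00377°

21.882°S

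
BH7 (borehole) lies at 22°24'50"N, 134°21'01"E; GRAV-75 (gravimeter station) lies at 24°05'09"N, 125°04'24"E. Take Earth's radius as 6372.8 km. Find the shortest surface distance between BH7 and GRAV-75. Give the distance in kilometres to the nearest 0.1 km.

BH7: φ = +22.41389°, λ = +134.35028°
GRAV-75: φ = +24.08583°, λ = +125.07333°
Δφ = 1.6719°,  Δλ = -9.2769°
a = sin²(Δφ/2) + cos φ₁ cos φ₂ sin²(Δλ/2) = 0.005732
c = 2·arcsin(√a) = 0.151567 rad = 8.6841°
d = R·c = 6372.8 × 0.151567 = 965.9 km

965.9 km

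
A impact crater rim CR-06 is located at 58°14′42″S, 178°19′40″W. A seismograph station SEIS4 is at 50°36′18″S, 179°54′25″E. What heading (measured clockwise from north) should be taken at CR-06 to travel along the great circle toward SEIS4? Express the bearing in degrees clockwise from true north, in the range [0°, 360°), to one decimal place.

351.6°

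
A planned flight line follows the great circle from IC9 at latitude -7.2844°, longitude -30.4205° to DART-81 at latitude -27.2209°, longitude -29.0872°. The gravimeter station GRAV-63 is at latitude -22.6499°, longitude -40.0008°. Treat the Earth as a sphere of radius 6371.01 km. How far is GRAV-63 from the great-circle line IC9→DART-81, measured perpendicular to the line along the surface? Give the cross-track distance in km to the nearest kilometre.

1085 km

δ₁₃ = central angle IC9→GRAV-63 = 0.312760 rad  (haversine)
θ₁₃ = bearing IC9→GRAV-63 = 209.946°,  θ₁₂ = bearing IC9→DART-81 = 176.528°
dₓₜ = R·arcsin(sin δ₁₃ · sin(θ₁₃ − θ₁₂)) = 6371.01·arcsin(0.30769·sin(33.419°)) = 1084.861 km
|dₓₜ| = 1084.861 km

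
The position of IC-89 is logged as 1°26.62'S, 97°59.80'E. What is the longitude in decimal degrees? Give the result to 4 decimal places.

97.9967°E

97° + 59.80′/60 = 97 + 0.99667 = 97.9967°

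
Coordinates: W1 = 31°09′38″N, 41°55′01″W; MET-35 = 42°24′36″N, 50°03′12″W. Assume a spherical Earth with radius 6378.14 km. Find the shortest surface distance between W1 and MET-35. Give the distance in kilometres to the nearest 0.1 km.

W1: φ = +31.16056°, λ = -41.91694°
MET-35: φ = +42.41000°, λ = -50.05333°
Δφ = 11.2494°,  Δλ = -8.1364°
a = sin²(Δφ/2) + cos φ₁ cos φ₂ sin²(Δλ/2) = 0.012786
c = 2·arcsin(√a) = 0.226638 rad = 12.9854°
d = R·c = 6378.14 × 0.226638 = 1445.5 km

1445.5 km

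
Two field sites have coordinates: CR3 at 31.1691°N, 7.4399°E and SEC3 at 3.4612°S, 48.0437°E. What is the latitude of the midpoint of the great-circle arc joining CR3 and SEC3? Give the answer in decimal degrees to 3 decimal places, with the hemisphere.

Bx = cos φ₂ cos Δλ = 0.757843,  By = cos φ₂ sin Δλ = 0.649637
φₘ = atan2(sin φ₁ + sin φ₂, √((cos φ₁ + Bx)² + By²)) = 14.72714°
λₘ = λ₁ + atan2(By, cos φ₁ + Bx) = 29.37107°

14.727°N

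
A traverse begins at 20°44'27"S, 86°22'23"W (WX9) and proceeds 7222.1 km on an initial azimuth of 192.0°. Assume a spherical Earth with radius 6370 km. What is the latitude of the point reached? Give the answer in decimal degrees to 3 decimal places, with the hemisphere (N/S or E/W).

WX9: φ = -20.74083°, λ = -86.37306°
δ = d/R = 7222.1/6370 = 1.133768 rad
φ₂ = arcsin(sin φ₁ cos δ + cos φ₁ sin δ cos θ)
   = arcsin(-0.35414·0.42325 + 0.93519·0.90601·-0.97815) = -78.14507°
λ₂ = λ₁ + atan2(sin θ sin δ cos φ₁, cos δ − sin φ₁ sin φ₂) = -152.85566°

78.145°S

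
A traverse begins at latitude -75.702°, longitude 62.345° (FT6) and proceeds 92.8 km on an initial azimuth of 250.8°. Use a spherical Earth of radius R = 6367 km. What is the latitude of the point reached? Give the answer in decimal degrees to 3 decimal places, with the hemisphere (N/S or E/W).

δ = d/R = 92.8/6367 = 0.014575 rad
φ₂ = arcsin(sin φ₁ cos δ + cos φ₁ sin δ cos θ)
   = arcsin(-0.96902·0.99989 + 0.24697·0.01457·-0.32887) = -75.95494°
λ₂ = λ₁ + atan2(sin θ sin δ cos φ₁, cos δ − sin φ₁ sin φ₂) = 59.09371°

75.955°S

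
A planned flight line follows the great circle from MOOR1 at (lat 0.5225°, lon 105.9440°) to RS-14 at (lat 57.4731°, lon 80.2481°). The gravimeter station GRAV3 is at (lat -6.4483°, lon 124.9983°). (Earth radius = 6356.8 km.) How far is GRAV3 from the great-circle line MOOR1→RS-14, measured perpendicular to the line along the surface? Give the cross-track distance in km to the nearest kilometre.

1805 km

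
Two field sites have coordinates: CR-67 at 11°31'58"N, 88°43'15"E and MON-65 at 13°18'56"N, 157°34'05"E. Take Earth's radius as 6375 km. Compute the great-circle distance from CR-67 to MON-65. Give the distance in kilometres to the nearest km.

7459 km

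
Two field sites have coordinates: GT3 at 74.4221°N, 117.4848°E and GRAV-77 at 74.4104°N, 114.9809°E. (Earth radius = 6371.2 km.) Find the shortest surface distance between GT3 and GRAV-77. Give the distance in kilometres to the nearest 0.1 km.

74.8 km

Δφ = -0.0117°,  Δλ = -2.5039°
a = sin²(Δφ/2) + cos φ₁ cos φ₂ sin²(Δλ/2) = 0.000034
c = 2·arcsin(√a) = 0.011741 rad = 0.6727°
d = R·c = 6371.2 × 0.011741 = 74.8 km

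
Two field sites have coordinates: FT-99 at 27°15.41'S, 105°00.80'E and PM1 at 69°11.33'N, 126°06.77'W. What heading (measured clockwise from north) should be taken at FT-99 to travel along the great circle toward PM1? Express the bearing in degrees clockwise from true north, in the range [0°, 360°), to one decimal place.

20.8°

FT-99: φ = -27.25683°, λ = +105.01333°
PM1: φ = +69.18883°, λ = -126.11283°
Δλ = 128.8738°
y = sin Δλ · cos φ₂ = 0.276603
x = cos φ₁ sin φ₂ − sin φ₁ cos φ₂ cos Δλ = 0.728842
θ = atan2(y, x) = 20.7823° → 20.7823° (mod 360°)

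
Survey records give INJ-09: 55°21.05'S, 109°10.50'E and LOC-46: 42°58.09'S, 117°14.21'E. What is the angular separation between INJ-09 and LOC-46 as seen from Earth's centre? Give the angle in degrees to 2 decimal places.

INJ-09: φ = -55.35083°, λ = +109.17500°
LOC-46: φ = -42.96817°, λ = +117.23683°
Δφ = 12.3827°,  Δλ = 8.0618°
a = sin²(Δφ/2) + cos φ₁ cos φ₂ sin²(Δλ/2) = 0.013687
c = 2·arcsin(√a) = 0.234521 rad = 13.4371°

13.44°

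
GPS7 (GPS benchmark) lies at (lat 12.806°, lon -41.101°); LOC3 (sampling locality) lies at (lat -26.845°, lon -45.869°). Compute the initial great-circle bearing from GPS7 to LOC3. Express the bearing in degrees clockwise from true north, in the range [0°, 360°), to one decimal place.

Δλ = -4.7680°
y = sin Δλ · cos φ₂ = -0.074163
x = cos φ₁ sin φ₂ − sin φ₁ cos φ₂ cos Δλ = -0.637425
θ = atan2(y, x) = -173.3636° → 186.6364° (mod 360°)

186.6°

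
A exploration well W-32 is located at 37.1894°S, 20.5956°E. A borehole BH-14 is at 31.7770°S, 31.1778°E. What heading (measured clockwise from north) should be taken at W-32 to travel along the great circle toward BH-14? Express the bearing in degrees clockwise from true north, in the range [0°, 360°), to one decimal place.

Δλ = 10.5822°
y = sin Δλ · cos φ₂ = 0.156118
x = cos φ₁ sin φ₂ − sin φ₁ cos φ₂ cos Δλ = 0.085584
θ = atan2(y, x) = 61.2683° → 61.2683° (mod 360°)

61.3°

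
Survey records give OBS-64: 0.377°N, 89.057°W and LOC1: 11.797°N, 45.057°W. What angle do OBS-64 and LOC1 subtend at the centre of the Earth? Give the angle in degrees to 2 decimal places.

45.13°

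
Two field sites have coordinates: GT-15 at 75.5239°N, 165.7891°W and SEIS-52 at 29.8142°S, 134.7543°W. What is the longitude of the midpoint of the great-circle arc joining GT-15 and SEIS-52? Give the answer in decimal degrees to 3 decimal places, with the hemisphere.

141.548°W

Bx = cos φ₂ cos Δλ = 0.743443,  By = cos φ₂ sin Δλ = 0.447320
φₘ = atan2(sin φ₁ + sin φ₂, √((cos φ₁ + Bx)² + By²)) = 23.38232°
λₘ = λ₁ + atan2(By, cos φ₁ + Bx) = -141.54784°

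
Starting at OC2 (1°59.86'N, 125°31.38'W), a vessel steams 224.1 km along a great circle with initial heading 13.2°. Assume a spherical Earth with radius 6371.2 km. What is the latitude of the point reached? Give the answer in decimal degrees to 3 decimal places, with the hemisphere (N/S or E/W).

OC2: φ = +1.99767°, λ = -125.52300°
δ = d/R = 224.1/6371.2 = 0.035174 rad
φ₂ = arcsin(sin φ₁ cos δ + cos φ₁ sin δ cos θ)
   = arcsin(0.03486·0.99938 + 0.99939·0.03517·0.97358) = 3.95965°
λ₂ = λ₁ + atan2(sin θ sin δ cos φ₁, cos δ − sin φ₁ sin φ₂) = -125.06179°

3.960°N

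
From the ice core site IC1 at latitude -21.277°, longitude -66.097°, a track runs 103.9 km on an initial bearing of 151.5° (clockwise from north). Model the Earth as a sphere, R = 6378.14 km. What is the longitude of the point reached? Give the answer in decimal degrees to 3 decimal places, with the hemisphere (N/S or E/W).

δ = d/R = 103.9/6378.14 = 0.016290 rad
φ₂ = arcsin(sin φ₁ cos δ + cos φ₁ sin δ cos θ)
   = arcsin(-0.36288·0.99987 + 0.93184·0.01629·-0.87882) = -22.09656°
λ₂ = λ₁ + atan2(sin θ sin δ cos φ₁, cos δ − sin φ₁ sin φ₂) = -65.61636°

65.616°W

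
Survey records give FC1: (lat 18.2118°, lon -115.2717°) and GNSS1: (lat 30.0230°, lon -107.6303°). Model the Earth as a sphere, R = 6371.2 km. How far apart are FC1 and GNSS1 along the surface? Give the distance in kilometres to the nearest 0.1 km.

1524.1 km

Δφ = 11.8112°,  Δλ = 7.6414°
a = sin²(Δφ/2) + cos φ₁ cos φ₂ sin²(Δλ/2) = 0.014238
c = 2·arcsin(√a) = 0.239217 rad = 13.7061°
d = R·c = 6371.2 × 0.239217 = 1524.1 km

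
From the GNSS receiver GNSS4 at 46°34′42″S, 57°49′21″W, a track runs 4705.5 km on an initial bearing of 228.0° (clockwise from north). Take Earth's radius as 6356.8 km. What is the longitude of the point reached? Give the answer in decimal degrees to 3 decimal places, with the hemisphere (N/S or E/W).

128.098°W

GNSS4: φ = -46.57833°, λ = -57.82250°
δ = d/R = 4705.5/6356.8 = 0.740231 rad
φ₂ = arcsin(sin φ₁ cos δ + cos φ₁ sin δ cos θ)
   = arcsin(-0.72631·0.73831 + 0.68736·0.67446·-0.66913) = -57.82812°
λ₂ = λ₁ + atan2(sin θ sin δ cos φ₁, cos δ − sin φ₁ sin φ₂) = -128.09828°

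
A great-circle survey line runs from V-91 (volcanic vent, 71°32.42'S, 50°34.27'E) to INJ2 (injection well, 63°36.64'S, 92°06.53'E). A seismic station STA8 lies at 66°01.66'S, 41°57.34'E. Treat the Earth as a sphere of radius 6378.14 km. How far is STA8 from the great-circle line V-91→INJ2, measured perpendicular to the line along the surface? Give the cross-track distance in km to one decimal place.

V-91: φ = -71.54033°, λ = +50.57117°
INJ2: φ = -63.61067°, λ = +92.10883°
STA8: φ = -66.02767°, λ = +41.95567°
δ₁₃ = central angle V-91→STA8 = 0.110298 rad  (haversine)
θ₁₃ = bearing V-91→STA8 = 326.431°,  θ₁₂ = bearing V-91→INJ2 = 83.816°
dₓₜ = R·arcsin(sin δ₁₃ · sin(θ₁₃ − θ₁₂)) = 6378.14·arcsin(0.11007·sin(242.615°)) = -624.393 km
|dₓₜ| = 624.393 km

624.4 km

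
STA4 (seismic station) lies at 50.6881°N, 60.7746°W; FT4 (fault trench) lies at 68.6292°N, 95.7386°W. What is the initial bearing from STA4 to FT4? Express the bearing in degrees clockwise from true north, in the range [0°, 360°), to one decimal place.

329.8°

Δλ = -34.9640°
y = sin Δλ · cos φ₂ = -0.208825
x = cos φ₁ sin φ₂ − sin φ₁ cos φ₂ cos Δλ = 0.358926
θ = atan2(y, x) = -30.1911° → 329.8089° (mod 360°)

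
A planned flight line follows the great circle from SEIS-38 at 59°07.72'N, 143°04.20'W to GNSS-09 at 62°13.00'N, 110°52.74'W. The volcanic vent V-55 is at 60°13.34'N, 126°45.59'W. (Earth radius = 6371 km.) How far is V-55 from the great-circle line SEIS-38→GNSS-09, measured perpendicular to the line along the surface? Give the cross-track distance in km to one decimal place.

SEIS-38: φ = +59.12867°, λ = -143.07000°
GNSS-09: φ = +62.21667°, λ = -110.87900°
V-55: φ = +60.22233°, λ = -126.75983°
δ₁₃ = central angle SEIS-38→V-55 = 0.144609 rad  (haversine)
θ₁₃ = bearing SEIS-38→V-55 = 75.434°,  θ₁₂ = bearing SEIS-38→GNSS-09 = 65.080°
dₓₜ = R·arcsin(sin δ₁₃ · sin(θ₁₃ − θ₁₂)) = 6371·arcsin(0.14411·sin(10.353°)) = 165.018 km
|dₓₜ| = 165.018 km

165.0 km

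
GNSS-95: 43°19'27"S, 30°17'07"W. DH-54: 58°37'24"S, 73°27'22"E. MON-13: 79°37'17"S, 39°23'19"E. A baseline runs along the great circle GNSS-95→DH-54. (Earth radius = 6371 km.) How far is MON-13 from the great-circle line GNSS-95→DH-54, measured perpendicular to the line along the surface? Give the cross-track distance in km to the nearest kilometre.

1639 km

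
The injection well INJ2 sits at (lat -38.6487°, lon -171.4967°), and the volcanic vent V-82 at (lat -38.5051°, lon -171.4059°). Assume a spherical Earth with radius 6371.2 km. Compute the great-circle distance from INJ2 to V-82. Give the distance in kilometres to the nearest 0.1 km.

Δφ = 0.1436°,  Δλ = 0.0908°
a = sin²(Δφ/2) + cos φ₁ cos φ₂ sin²(Δλ/2) = 0.000002
c = 2·arcsin(√a) = 0.002796 rad = 0.1602°
d = R·c = 6371.2 × 0.002796 = 17.8 km

17.8 km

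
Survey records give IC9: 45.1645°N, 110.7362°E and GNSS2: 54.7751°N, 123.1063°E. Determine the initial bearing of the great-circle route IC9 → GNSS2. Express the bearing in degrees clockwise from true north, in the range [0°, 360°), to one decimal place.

35.0°

Δλ = 12.3701°
y = sin Δλ · cos φ₂ = 0.123563
x = cos φ₁ sin φ₂ − sin φ₁ cos φ₂ cos Δλ = 0.176447
θ = atan2(y, x) = 35.0029° → 35.0029° (mod 360°)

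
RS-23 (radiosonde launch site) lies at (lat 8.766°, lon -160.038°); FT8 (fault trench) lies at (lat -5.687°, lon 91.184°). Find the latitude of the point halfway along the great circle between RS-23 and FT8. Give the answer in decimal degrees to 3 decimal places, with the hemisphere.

Bx = cos φ₂ cos Δλ = -0.320318,  By = cos φ₂ sin Δλ = -0.942113
φₘ = atan2(sin φ₁ + sin φ₂, √((cos φ₁ + Bx)² + By²)) = 2.64265°
λₘ = λ₁ + atan2(By, cos φ₁ + Bx) = 145.30038°

2.643°N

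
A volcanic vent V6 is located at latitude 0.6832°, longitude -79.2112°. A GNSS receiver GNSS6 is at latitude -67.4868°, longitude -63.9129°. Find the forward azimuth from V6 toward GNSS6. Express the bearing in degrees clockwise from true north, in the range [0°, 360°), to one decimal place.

173.8°

Δλ = 15.2983°
y = sin Δλ · cos φ₂ = 0.101025
x = cos φ₁ sin φ₂ − sin φ₁ cos φ₂ cos Δλ = -0.928129
θ = atan2(y, x) = 173.7879° → 173.7879° (mod 360°)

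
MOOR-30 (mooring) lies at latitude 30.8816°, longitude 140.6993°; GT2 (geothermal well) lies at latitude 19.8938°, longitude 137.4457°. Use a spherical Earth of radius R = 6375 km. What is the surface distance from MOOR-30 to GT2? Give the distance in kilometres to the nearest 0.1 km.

Δφ = -10.9878°,  Δλ = -3.2536°
a = sin²(Δφ/2) + cos φ₁ cos φ₂ sin²(Δλ/2) = 0.009817
c = 2·arcsin(√a) = 0.198482 rad = 11.3722°
d = R·c = 6375 × 0.198482 = 1265.3 km

1265.3 km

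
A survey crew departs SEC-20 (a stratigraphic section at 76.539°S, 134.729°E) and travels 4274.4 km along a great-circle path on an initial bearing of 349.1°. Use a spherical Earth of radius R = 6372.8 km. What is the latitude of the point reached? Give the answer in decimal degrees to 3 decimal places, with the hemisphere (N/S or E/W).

δ = d/R = 4274.4/6372.8 = 0.670726 rad
φ₂ = arcsin(sin φ₁ cos δ + cos φ₁ sin δ cos θ)
   = arcsin(-0.97253·0.78337 + 0.23278·0.62155·0.98196) = -38.29958°
λ₂ = λ₁ + atan2(sin θ sin δ cos φ₁, cos δ − sin φ₁ sin φ₂) = 126.11566°

38.300°S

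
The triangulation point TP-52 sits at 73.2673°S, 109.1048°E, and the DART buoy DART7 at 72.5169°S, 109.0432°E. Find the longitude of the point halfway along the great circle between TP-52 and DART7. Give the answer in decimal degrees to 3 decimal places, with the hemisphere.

Bx = cos φ₂ cos Δλ = 0.300424,  By = cos φ₂ sin Δλ = -0.000323
φₘ = atan2(sin φ₁ + sin φ₂, √((cos φ₁ + Bx)² + By²)) = -72.89210°
λₘ = λ₁ + atan2(By, cos φ₁ + Bx) = 109.07334°

109.073°E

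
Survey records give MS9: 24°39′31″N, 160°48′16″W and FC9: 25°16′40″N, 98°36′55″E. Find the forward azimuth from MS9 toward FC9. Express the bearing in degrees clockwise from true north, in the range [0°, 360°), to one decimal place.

297.2°

MS9: φ = +24.65861°, λ = -160.80444°
FC9: φ = +25.27778°, λ = +98.61528°
Δλ = -100.5803°
y = sin Δλ · cos φ₂ = -0.888875
x = cos φ₁ sin φ₂ − sin φ₁ cos φ₂ cos Δλ = 0.457339
θ = atan2(y, x) = -62.7735° → 297.2265° (mod 360°)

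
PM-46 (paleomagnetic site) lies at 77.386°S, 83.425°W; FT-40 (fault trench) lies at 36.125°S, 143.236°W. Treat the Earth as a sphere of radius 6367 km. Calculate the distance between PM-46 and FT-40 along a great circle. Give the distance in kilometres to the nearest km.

5378 km

Δφ = 41.2610°,  Δλ = -59.8110°
a = sin²(Δφ/2) + cos φ₁ cos φ₂ sin²(Δλ/2) = 0.167990
c = 2·arcsin(√a) = 0.844614 rad = 48.3928°
d = R·c = 6367 × 0.844614 = 5377.7 km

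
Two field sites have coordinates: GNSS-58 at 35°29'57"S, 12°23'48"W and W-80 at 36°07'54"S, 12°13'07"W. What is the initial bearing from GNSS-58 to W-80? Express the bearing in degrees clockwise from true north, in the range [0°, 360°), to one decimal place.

167.2°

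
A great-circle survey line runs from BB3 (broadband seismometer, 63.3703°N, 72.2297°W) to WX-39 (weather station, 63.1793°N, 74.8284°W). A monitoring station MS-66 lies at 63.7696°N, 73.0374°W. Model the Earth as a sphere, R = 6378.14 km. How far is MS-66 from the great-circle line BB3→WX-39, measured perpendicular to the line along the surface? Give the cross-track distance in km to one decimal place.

δ₁₃ = central angle BB3→MS-66 = 0.009377 rad  (haversine)
θ₁₃ = bearing BB3→MS-66 = 318.363°,  θ₁₂ = bearing BB3→WX-39 = 261.880°
dₓₜ = R·arcsin(sin δ₁₃ · sin(θ₁₃ − θ₁₂)) = 6378.14·arcsin(0.00938·sin(56.483°)) = 49.865 km
|dₓₜ| = 49.865 km

49.9 km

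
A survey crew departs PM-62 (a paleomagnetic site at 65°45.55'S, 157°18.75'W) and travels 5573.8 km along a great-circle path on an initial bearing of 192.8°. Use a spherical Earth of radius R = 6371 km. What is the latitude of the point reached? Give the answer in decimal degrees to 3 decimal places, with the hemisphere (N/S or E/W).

63.105°S

PM-62: φ = -65.75917°, λ = -157.31250°
δ = d/R = 5573.8/6371 = 0.874871 rad
φ₂ = arcsin(sin φ₁ cos δ + cos φ₁ sin δ cos θ)
   = arcsin(-0.91183·0.64110 + 0.41057·0.76746·-0.97515) = -63.10506°
λ₂ = λ₁ + atan2(sin θ sin δ cos φ₁, cos δ − sin φ₁ sin φ₂) = 44.76596°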